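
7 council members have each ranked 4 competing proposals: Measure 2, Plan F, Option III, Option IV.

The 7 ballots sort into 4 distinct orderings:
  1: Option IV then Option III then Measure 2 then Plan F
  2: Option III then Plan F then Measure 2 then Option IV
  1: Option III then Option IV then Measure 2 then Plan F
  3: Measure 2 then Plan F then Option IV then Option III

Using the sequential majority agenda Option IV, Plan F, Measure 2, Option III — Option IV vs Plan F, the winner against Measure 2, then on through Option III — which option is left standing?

Round 1: Option IV vs Plan F — 2–5, Plan F advances.
Round 2: Plan F vs Measure 2 — 2–5, Measure 2 advances.
Round 3: Measure 2 vs Option III — 3–4, Option III advances.
Option III survives the agenda.

Option III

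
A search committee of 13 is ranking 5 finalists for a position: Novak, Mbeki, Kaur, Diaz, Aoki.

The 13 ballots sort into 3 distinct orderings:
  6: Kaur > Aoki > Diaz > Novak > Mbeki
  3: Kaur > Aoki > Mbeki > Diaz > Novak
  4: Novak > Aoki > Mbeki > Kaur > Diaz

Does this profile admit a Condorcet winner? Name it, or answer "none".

Pairwise majorities:
Novak–Mbeki: Novak 10–3.
Novak vs Kaur: Kaur, 9–4.
Novak–Diaz: Diaz 9–4.
Novak vs Aoki: Aoki wins 9–4.
Mbeki–Kaur: Kaur 9–4.
Mbeki–Diaz: Mbeki 7–6.
Mbeki–Aoki: Aoki 13–0.
Kaur–Diaz: Kaur 13–0.
Kaur vs Aoki: Kaur, 9–4.
Diaz–Aoki: Aoki 13–0.
Kaur defeats every rival head-to-head and is the Condorcet winner.

Kaur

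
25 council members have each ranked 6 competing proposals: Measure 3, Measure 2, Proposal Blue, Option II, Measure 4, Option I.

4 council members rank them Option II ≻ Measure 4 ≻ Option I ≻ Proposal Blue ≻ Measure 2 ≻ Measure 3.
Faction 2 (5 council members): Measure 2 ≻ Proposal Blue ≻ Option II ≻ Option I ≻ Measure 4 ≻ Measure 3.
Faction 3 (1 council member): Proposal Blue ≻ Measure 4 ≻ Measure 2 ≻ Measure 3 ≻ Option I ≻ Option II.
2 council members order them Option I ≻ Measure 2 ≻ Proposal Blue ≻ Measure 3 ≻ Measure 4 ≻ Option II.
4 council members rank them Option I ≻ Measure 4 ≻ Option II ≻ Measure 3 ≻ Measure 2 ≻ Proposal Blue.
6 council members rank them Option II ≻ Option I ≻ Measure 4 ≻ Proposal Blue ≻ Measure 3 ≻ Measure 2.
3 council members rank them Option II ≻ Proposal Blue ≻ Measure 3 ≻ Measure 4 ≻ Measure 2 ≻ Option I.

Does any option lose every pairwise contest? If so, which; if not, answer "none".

Head-to-head results (25 council members):
Measure 3 vs Measure 2: Measure 3 is ranked higher on 4+6+3 = 13 ballots, Measure 2 on 12. Measure 3 wins 13–12.
Measure 3 vs Proposal Blue: Proposal Blue, 21–4.
Measure 3 vs Option II: Option II, 22–3.
Measure 3–Measure 4: Measure 4 20–5.
Measure 3–Option I: Option I 21–4.
Measure 2 vs Proposal Blue: Proposal Blue wins 14–11.
Measure 2 vs Option II: 5+1+2 = 8 for Measure 2, 17 for Option II — Option II by 17–8.
Measure 2 vs Measure 4: Measure 4, 18–7.
Measure 2 vs Option I: 5+1+3 = 9 for Measure 2, 16 for Option I — Option I by 16–9.
Proposal Blue vs Option II: 8 to 17, Option II.
Proposal Blue vs Measure 4: 5+1+2+3 = 11 for Proposal Blue, 14 for Measure 4 — Measure 4 by 14–11.
Proposal Blue vs Option I: Proposal Blue is ranked higher on 5+1+3 = 9 ballots, Option I on 16. Option I wins 16–9.
Option II vs Measure 4: Option II wins 18–7.
Option II vs Option I: Option II is ranked higher on 4+5+6+3 = 18 ballots, Option I on 7. Option II wins 18–7.
Measure 4 vs Option I: 4+1+3 = 8 for Measure 4, 17 for Option I — Option I by 17–8.
Measure 2 loses to every other option — it is the Condorcet loser.

Measure 2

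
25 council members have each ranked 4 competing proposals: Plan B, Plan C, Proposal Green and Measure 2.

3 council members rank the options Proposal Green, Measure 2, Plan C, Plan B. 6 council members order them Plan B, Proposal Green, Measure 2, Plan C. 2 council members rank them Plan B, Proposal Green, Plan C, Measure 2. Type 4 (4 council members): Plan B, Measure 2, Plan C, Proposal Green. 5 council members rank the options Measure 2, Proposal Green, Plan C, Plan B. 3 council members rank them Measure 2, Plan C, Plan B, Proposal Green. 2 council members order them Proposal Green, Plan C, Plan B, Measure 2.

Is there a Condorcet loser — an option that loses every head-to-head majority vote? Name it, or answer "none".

Head-to-head results (25 council members):
Plan B vs Plan C: 6+2+4 = 12 for Plan B, 13 for Plan C — Plan C by 13–12.
Plan B vs Proposal Green: Plan B wins 15–10.
Plan B vs Measure 2: Plan B is ranked higher on 6+2+4+2 = 14 ballots, Measure 2 on 11. Plan B wins 14–11.
Plan C vs Proposal Green: Proposal Green wins 18–7.
Plan C vs Measure 2: Plan C preferred on 2+2 = 4 ballots; Measure 2 wins 21–4.
Proposal Green–Measure 2: Proposal Green 13–12.
Each option has at least one pairwise win (Plan B beats Proposal Green; Plan C beats Plan B; Proposal Green beats Plan C; Measure 2 beats Plan C) — no Condorcet loser.

none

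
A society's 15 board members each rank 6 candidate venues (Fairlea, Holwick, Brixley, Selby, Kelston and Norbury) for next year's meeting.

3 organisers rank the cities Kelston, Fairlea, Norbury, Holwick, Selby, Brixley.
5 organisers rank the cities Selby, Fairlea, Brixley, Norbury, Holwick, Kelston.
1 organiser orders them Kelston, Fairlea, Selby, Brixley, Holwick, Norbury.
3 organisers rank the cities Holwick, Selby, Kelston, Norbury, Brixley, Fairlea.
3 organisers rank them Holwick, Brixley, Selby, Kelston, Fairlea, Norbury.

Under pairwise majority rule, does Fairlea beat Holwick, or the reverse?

Ballots ranking Fairlea above Holwick: 3 + 5 + 1 = 9.
Ballots ranking Holwick above Fairlea: 15 − 9 = 6.
Fairlea wins the head-to-head 9–6.

Fairlea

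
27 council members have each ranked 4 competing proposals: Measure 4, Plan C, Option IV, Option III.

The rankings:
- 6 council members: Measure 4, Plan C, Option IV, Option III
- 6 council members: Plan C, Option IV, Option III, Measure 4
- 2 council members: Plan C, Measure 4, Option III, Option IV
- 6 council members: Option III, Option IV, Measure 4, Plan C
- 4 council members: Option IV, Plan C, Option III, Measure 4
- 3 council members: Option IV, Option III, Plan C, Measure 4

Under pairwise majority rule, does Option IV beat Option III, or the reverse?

Option IV

Ballots ranking Option IV above Option III: 6 + 6 + 4 + 3 = 19.
Ballots ranking Option III above Option IV: 27 − 19 = 8.
Option IV wins the head-to-head 19–8.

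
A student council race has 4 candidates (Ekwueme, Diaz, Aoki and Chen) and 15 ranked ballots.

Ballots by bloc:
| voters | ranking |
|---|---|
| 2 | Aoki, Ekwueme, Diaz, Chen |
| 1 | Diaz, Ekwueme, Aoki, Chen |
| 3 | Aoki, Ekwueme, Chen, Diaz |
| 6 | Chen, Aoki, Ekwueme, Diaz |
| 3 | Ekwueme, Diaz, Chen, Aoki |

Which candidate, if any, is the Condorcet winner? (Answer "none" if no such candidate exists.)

none

Pairwise majorities:
Ekwueme vs Diaz: Ekwueme is ranked higher on 2+3+6+3 = 14 ballots, Diaz on 1. Ekwueme wins 14–1.
Ekwueme vs Aoki: Ekwueme preferred on 1+3 = 4 ballots; Aoki wins 11–4.
Ekwueme vs Chen: 2+1+3+3 = 9 for Ekwueme, 6 for Chen — Ekwueme by 9–6.
Diaz–Aoki: Aoki 11–4.
Diaz vs Chen: 2+1+3 = 6 for Diaz, 9 for Chen — Chen by 9–6.
Aoki vs Chen: 6 to 9, Chen.
Every candidate loses at least once (Ekwueme loses to Aoki; Diaz loses to Ekwueme; Aoki loses to Chen; Chen loses to Ekwueme). The majority relation contains the cycle Ekwueme beats Chen beats Aoki beats Ekwueme, so there is no Condorcet winner.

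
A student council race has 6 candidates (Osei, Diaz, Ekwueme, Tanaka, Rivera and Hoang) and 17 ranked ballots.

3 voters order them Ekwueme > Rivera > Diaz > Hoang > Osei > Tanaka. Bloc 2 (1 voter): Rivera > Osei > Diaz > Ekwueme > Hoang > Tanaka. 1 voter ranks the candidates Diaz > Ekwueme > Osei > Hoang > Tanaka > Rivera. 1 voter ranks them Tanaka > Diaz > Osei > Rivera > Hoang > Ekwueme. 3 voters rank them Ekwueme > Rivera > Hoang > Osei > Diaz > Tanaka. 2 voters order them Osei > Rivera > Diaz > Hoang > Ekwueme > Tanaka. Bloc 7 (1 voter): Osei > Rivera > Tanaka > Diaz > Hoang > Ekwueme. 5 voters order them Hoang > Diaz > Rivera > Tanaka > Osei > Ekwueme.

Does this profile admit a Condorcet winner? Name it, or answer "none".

Pairwise majorities:
Osei vs Diaz: Diaz wins 10–7.
Osei–Ekwueme: Osei 10–7.
Osei vs Tanaka: Osei wins 11–6.
Osei vs Rivera: Rivera wins 12–5.
Osei vs Hoang: Hoang wins 11–6.
Diaz–Ekwueme: Diaz 11–6.
Diaz vs Tanaka: Diaz is ranked higher on 3+1+1+3+2+5 = 15 ballots, Tanaka on 2. Diaz wins 15–2.
Diaz vs Rivera: Rivera, 10–7.
Diaz vs Hoang: Diaz preferred on 3+1+1+1+2+1 = 9 ballots; Diaz wins 9–8.
Ekwueme vs Tanaka: Ekwueme preferred on 3+1+1+3+2 = 10 ballots; Ekwueme wins 10–7.
Ekwueme vs Rivera: Rivera, 10–7.
Ekwueme vs Hoang: 3+1+1+3 = 8 for Ekwueme, 9 for Hoang — Hoang by 9–8.
Tanaka vs Rivera: Tanaka is ranked higher on 1+1 = 2 ballots, Rivera on 15. Rivera wins 15–2.
Tanaka vs Hoang: Hoang wins 15–2.
Rivera–Hoang: Rivera 11–6.
Rivera defeats every rival head-to-head and is the Condorcet winner.

Rivera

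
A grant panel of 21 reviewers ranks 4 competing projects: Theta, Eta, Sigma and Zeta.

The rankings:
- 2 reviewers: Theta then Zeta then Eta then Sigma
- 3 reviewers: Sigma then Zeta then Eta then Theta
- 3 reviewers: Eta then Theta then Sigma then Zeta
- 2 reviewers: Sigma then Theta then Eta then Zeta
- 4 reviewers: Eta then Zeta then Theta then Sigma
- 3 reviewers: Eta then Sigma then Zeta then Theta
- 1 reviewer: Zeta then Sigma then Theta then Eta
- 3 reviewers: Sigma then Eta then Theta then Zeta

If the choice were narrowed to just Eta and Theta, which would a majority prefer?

Ballots ranking Eta above Theta: 3 + 3 + 4 + 3 + 3 = 16.
Ballots ranking Theta above Eta: 21 − 16 = 5.
Eta wins the head-to-head 16–5.

Eta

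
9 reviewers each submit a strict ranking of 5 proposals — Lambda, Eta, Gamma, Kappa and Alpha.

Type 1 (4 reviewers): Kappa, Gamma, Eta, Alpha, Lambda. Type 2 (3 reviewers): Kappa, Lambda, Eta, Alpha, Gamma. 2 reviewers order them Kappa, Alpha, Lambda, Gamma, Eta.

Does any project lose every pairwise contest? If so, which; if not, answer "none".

Pairwise majorities:
Lambda vs Eta: Lambda, 5–4.
Lambda vs Gamma: Lambda preferred on 3+2 = 5 ballots; Lambda wins 5–4.
Lambda–Kappa: Kappa 9–0.
Lambda vs Alpha: 3 to 6, Alpha.
Eta vs Gamma: 3 for Eta, 6 for Gamma — Gamma by 6–3.
Eta vs Kappa: Eta preferred on 0 ballots; Kappa wins 9–0.
Eta vs Alpha: Eta, 7–2.
Gamma–Kappa: Kappa 9–0.
Gamma vs Alpha: Alpha wins 5–4.
Kappa vs Alpha: 4+3+2 = 9 for Kappa, 0 for Alpha — Kappa by 9–0.
Each project has at least one pairwise win (Lambda beats Eta; Eta beats Alpha; Gamma beats Eta; Kappa beats Lambda; Alpha beats Lambda) — no Condorcet loser.

none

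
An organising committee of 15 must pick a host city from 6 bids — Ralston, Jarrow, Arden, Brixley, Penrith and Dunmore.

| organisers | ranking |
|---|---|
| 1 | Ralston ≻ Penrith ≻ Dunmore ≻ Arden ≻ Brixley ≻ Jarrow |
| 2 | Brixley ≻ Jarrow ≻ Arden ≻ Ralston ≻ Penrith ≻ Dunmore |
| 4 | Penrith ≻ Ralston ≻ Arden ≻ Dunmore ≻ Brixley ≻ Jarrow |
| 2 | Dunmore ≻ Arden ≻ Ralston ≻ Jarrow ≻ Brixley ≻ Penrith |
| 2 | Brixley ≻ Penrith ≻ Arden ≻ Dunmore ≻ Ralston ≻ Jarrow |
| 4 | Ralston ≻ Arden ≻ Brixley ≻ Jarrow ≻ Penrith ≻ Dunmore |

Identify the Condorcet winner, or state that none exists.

Ralston

Head-to-head results (15 organisers):
Ralston vs Jarrow: 13 to 2, Ralston.
Ralston vs Arden: 1+4+4 = 9 for Ralston, 6 for Arden — Ralston by 9–6.
Ralston vs Brixley: Ralston is ranked higher on 1+4+2+4 = 11 ballots, Brixley on 4. Ralston wins 11–4.
Ralston vs Penrith: Ralston is ranked higher on 1+2+2+4 = 9 ballots, Penrith on 6. Ralston wins 9–6.
Ralston vs Dunmore: Ralston preferred on 1+2+4+4 = 11 ballots; Ralston wins 11–4.
Jarrow vs Arden: Jarrow preferred on 2 ballots; Arden wins 13–2.
Jarrow vs Brixley: Jarrow preferred on 2 ballots; Brixley wins 13–2.
Jarrow vs Penrith: 8 to 7, Jarrow.
Jarrow vs Dunmore: Jarrow is ranked higher on 2+4 = 6 ballots, Dunmore on 9. Dunmore wins 9–6.
Arden vs Brixley: 1+4+2+4 = 11 for Arden, 4 for Brixley — Arden by 11–4.
Arden vs Penrith: 8 to 7, Arden.
Arden vs Dunmore: Arden preferred on 2+4+2+4 = 12 ballots; Arden wins 12–3.
Brixley vs Penrith: Brixley preferred on 2+2+2+4 = 10 ballots; Brixley wins 10–5.
Brixley vs Dunmore: 8 to 7, Brixley.
Penrith vs Dunmore: Penrith preferred on 1+2+4+2+4 = 13 ballots; Penrith wins 13–2.
Ralston beats each of Jarrow, Arden, Brixley, Penrith, Dunmore — Ralston is the Condorcet winner.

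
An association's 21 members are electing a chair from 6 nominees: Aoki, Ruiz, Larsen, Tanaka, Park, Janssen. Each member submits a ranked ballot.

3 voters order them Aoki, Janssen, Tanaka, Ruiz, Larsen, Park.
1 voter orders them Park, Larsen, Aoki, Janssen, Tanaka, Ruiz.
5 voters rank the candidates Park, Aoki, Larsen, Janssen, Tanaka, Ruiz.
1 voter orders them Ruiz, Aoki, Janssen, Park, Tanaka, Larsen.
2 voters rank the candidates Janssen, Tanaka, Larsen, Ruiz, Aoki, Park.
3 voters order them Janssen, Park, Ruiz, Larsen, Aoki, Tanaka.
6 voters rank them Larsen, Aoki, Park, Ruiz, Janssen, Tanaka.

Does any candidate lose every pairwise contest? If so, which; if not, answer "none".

Pairwise majorities:
Aoki–Ruiz: Aoki 15–6.
Aoki vs Larsen: Larsen, 12–9.
Aoki vs Tanaka: Aoki wins 19–2.
Aoki vs Park: Aoki wins 12–9.
Aoki vs Janssen: Aoki preferred on 3+1+5+1+6 = 16 ballots; Aoki wins 16–5.
Ruiz–Larsen: Larsen 14–7.
Ruiz vs Tanaka: 1+3+6 = 10 for Ruiz, 11 for Tanaka — Tanaka by 11–10.
Ruiz vs Park: 3+1+2 = 6 for Ruiz, 15 for Park — Park by 15–6.
Ruiz vs Janssen: Ruiz preferred on 1+6 = 7 ballots; Janssen wins 14–7.
Larsen–Tanaka: Larsen 15–6.
Larsen vs Park: Larsen preferred on 3+2+6 = 11 ballots; Larsen wins 11–10.
Larsen vs Janssen: 12 to 9, Larsen.
Tanaka vs Park: Tanaka is ranked higher on 3+2 = 5 ballots, Park on 16. Park wins 16–5.
Tanaka vs Janssen: Tanaka is ranked higher on 0 ballots, Janssen on 21. Janssen wins 21–0.
Park vs Janssen: Park, 12–9.
Ruiz is beaten in every head-to-head and is the Condorcet loser.

Ruiz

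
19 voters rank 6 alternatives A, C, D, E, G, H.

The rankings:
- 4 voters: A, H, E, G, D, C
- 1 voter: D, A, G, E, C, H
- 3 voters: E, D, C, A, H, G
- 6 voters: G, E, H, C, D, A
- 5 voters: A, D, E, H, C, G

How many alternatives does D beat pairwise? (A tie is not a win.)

2

D against each rival (19 voters):
D vs A: 10 to 9, D.
D vs C: D preferred on 4+1+3+5 = 13 ballots; D wins 13–6.
D vs E: 1+5 = 6 for D, 13 for E — E by 13–6.
D vs G: G, 10–9.
D vs H: H, 10–9.
D beats A, C; loses to E, G, H — 2 pairwise wins.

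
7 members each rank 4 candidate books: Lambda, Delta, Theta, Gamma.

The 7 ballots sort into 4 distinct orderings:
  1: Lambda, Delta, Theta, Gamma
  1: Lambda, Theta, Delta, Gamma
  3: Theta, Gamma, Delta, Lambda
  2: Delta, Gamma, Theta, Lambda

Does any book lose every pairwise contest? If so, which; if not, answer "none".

Lambda

Pairwise majorities:
Lambda vs Delta: 2 to 5, Delta.
Lambda vs Theta: Theta wins 5–2.
Lambda–Gamma: Gamma 5–2.
Delta–Theta: Theta 4–3.
Delta vs Gamma: Delta is ranked higher on 1+1+2 = 4 ballots, Gamma on 3. Delta wins 4–3.
Theta vs Gamma: 5 to 2, Theta.
Lambda loses to every other book — it is the Condorcet loser.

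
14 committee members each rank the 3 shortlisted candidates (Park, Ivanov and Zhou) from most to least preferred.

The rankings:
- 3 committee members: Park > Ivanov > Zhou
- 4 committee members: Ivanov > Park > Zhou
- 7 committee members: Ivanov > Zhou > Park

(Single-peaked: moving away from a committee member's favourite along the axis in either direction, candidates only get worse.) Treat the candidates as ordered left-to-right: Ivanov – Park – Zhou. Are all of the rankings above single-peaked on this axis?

no

Axis positions: Ivanov=1, Park=2, Zhou=3.
Group 1 (peak Park at position 2): ranking walks positions 2-1-3, expanding outward from the peak — single-peaked.
Group 2 (peak Ivanov at position 1): ranking walks positions 1-2-3, expanding outward from the peak — single-peaked.
Group 3: ranking walks positions 1-3-2; Zhou is ranked above Park even though Park lies between Zhou and the peak Ivanov on the axis — preferences dip and rise again. Not single-peaked.
Group 3 violates single-peakedness, so the profile is not single-peaked on this axis.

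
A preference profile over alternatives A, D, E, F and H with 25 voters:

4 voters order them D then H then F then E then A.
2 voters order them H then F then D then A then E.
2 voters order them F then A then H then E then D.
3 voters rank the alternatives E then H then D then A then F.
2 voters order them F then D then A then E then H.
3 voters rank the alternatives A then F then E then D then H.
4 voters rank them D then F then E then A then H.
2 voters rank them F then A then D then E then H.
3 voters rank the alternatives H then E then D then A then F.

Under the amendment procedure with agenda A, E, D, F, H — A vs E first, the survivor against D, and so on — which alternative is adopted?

Round 1: A vs E — 11–14, E advances.
Round 2: E vs D — 11–14, D advances.
Round 3: D vs F — 14–11, D advances.
Round 4: D vs H — 15–10, D advances.
D survives the agenda.

D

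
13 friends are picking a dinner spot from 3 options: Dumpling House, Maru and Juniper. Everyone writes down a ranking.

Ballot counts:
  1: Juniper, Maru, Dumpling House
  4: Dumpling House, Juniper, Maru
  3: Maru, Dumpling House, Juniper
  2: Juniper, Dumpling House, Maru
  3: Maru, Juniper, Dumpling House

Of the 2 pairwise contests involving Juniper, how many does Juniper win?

1

Juniper against each rival (13 friends):
Juniper vs Dumpling House: Juniper is ranked higher on 1+2+3 = 6 ballots, Dumpling House on 7. Dumpling House wins 7–6.
Juniper vs Maru: 7 to 6, Juniper.
Juniper beats Maru; loses to Dumpling House — 1 pairwise win.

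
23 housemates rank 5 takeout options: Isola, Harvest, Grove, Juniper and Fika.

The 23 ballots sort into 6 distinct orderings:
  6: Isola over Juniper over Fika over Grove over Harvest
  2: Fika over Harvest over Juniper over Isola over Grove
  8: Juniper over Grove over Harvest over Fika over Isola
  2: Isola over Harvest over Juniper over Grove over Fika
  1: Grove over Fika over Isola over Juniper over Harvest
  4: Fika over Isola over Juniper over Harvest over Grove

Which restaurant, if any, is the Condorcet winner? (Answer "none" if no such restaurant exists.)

Check each pair by majority over 23 ballots:
Isola vs Harvest: 13 to 10, Isola.
Isola vs Grove: Isola preferred on 6+2+2+4 = 14 ballots; Isola wins 14–9.
Isola vs Juniper: Isola preferred on 6+2+1+4 = 13 ballots; Isola wins 13–10.
Isola vs Fika: 8 to 15, Fika.
Harvest vs Grove: Harvest is ranked higher on 2+2+4 = 8 ballots, Grove on 15. Grove wins 15–8.
Harvest vs Juniper: 2+2 = 4 for Harvest, 19 for Juniper — Juniper by 19–4.
Harvest vs Fika: Harvest is ranked higher on 8+2 = 10 ballots, Fika on 13. Fika wins 13–10.
Grove vs Juniper: 1 for Grove, 22 for Juniper — Juniper by 22–1.
Grove vs Fika: Grove preferred on 8+2+1 = 11 ballots; Fika wins 12–11.
Juniper vs Fika: Juniper is ranked higher on 6+8+2 = 16 ballots, Fika on 7. Juniper wins 16–7.
Every restaurant loses at least once (Isola loses to Fika; Harvest loses to Isola; Grove loses to Isola; Juniper loses to Isola; Fika loses to Juniper). The majority relation contains the cycle Isola → Juniper → Fika → Isola, so there is no Condorcet winner.

none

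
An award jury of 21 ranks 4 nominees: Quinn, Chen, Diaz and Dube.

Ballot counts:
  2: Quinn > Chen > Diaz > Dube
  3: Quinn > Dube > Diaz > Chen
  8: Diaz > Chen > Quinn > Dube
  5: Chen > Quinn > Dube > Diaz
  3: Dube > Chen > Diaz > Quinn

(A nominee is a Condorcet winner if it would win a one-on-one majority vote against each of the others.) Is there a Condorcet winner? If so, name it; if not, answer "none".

none

Head-to-head results (21 jurors):
Quinn vs Chen: Chen, 16–5.
Quinn vs Diaz: Diaz wins 11–10.
Quinn vs Dube: Quinn, 18–3.
Chen vs Diaz: Diaz wins 11–10.
Chen–Dube: Chen 15–6.
Diaz vs Dube: Dube wins 11–10.
Each nominee drops at least one matchup (Quinn loses to Chen; Chen loses to Diaz; Diaz loses to Dube; Dube loses to Quinn); the cycle Quinn beats Dube beats Diaz beats Quinn rules out a Condorcet winner.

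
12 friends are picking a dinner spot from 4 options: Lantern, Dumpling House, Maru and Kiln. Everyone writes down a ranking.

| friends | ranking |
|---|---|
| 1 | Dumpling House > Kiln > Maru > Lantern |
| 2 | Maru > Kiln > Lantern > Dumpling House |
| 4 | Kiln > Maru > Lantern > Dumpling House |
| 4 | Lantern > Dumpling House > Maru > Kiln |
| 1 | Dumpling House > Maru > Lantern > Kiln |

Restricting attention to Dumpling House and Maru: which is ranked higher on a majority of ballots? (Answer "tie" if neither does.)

tie

Ballots ranking Dumpling House above Maru: 1 + 4 + 1 = 6.
Ballots ranking Maru above Dumpling House: 12 − 6 = 6.
6–6: the pair ties.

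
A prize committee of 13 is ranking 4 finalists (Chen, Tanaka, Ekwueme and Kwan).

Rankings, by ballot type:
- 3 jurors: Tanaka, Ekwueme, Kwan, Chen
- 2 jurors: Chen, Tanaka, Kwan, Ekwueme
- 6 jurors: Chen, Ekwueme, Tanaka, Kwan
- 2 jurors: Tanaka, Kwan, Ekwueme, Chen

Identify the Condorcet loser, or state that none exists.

Pairwise majorities:
Chen–Tanaka: Chen 8–5.
Chen vs Ekwueme: Chen wins 8–5.
Chen–Kwan: Chen 8–5.
Tanaka vs Ekwueme: 7 to 6, Tanaka.
Tanaka vs Kwan: Tanaka wins 13–0.
Ekwueme vs Kwan: Ekwueme is ranked higher on 3+6 = 9 ballots, Kwan on 4. Ekwueme wins 9–4.
Kwan loses to every other nominee — it is the Condorcet loser.

Kwan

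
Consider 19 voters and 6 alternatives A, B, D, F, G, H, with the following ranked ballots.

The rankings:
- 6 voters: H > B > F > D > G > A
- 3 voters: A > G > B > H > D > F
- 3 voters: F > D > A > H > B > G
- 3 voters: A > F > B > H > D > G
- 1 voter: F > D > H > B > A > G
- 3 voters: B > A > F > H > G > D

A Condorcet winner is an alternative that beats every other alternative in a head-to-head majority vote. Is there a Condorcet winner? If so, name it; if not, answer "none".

Head-to-head results (19 voters):
A vs B: 3+3+3 = 9 for A, 10 for B — B by 10–9.
A vs D: A preferred on 3+3+3 = 9 ballots; D wins 10–9.
A vs F: 9 to 10, F.
A vs G: 3+3+3+1+3 = 13 for A, 6 for G — A by 13–6.
A vs H: A is ranked higher on 3+3+3+3 = 12 ballots, H on 7. A wins 12–7.
B vs D: B preferred on 6+3+3+3 = 15 ballots; B wins 15–4.
B vs F: B preferred on 6+3+3 = 12 ballots; B wins 12–7.
B vs G: 16 to 3, B.
B vs H: 3+3+3 = 9 for B, 10 for H — H by 10–9.
D vs F: D preferred on 3 ballots; F wins 16–3.
D vs G: 13 to 6, D.
D vs H: D is ranked higher on 3+1 = 4 ballots, H on 15. H wins 15–4.
F vs G: F is ranked higher on 6+3+3+1+3 = 16 ballots, G on 3. F wins 16–3.
F vs H: F is ranked higher on 3+3+1+3 = 10 ballots, H on 9. F wins 10–9.
G vs H: 3 to 16, H.
Every alternative loses at least once (A loses to B; B loses to H; D loses to B; F loses to B; G loses to A; H loses to A). The majority relation contains the cycle A beats H beats B beats A, so there is no Condorcet winner.

none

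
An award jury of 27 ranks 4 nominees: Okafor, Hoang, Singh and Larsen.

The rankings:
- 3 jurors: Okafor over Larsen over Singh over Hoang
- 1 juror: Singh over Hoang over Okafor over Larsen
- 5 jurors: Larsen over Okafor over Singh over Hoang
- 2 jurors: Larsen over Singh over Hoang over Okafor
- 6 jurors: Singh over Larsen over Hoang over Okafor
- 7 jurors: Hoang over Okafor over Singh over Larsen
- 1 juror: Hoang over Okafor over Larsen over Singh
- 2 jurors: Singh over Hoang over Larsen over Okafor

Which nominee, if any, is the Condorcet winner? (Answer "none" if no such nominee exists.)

Check each pair by majority over 27 ballots:
Okafor vs Hoang: 3+5 = 8 for Okafor, 19 for Hoang — Hoang by 19–8.
Okafor vs Singh: 16 to 11, Okafor.
Okafor vs Larsen: Okafor is ranked higher on 3+1+7+1 = 12 ballots, Larsen on 15. Larsen wins 15–12.
Hoang vs Singh: 7+1 = 8 for Hoang, 19 for Singh — Singh by 19–8.
Hoang vs Larsen: Hoang preferred on 1+7+1+2 = 11 ballots; Larsen wins 16–11.
Singh vs Larsen: Singh is ranked higher on 1+6+7+2 = 16 ballots, Larsen on 11. Singh wins 16–11.
Each nominee drops at least one matchup (Okafor loses to Hoang; Hoang loses to Singh; Singh loses to Okafor; Larsen loses to Singh); the cycle Okafor beats Singh beats Hoang beats Okafor rules out a Condorcet winner.

none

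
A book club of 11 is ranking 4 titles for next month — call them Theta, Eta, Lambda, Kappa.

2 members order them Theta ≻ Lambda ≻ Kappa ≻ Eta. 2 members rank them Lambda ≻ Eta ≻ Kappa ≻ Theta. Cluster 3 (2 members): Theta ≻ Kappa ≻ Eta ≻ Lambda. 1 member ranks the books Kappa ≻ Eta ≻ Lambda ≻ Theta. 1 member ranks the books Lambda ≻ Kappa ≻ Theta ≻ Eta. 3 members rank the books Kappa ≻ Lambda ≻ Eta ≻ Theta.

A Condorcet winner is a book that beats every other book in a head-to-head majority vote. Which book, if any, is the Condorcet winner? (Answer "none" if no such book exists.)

Kappa

Head-to-head results (11 members):
Theta vs Eta: Eta, 6–5.
Theta vs Lambda: Lambda, 7–4.
Theta vs Kappa: Kappa, 7–4.
Eta vs Lambda: Lambda wins 8–3.
Eta vs Kappa: Kappa wins 9–2.
Lambda vs Kappa: Kappa, 6–5.
Kappa beats each of Theta, Eta, Lambda — Kappa is the Condorcet winner.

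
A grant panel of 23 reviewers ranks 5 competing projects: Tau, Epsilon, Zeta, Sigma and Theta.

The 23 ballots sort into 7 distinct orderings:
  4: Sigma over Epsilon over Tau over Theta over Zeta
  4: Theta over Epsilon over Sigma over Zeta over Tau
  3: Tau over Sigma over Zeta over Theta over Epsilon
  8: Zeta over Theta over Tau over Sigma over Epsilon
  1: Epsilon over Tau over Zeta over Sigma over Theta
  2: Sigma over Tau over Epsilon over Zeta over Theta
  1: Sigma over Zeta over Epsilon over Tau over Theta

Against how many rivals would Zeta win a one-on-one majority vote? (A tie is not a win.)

Zeta against each rival (23 reviewers):
Zeta vs Tau: Zeta is ranked higher on 4+8+1 = 13 ballots, Tau on 10. Zeta wins 13–10.
Zeta vs Epsilon: Zeta preferred on 3+8+1 = 12 ballots; Zeta wins 12–11.
Zeta vs Sigma: Zeta is ranked higher on 8+1 = 9 ballots, Sigma on 14. Sigma wins 14–9.
Zeta vs Theta: Zeta wins 15–8.
Zeta beats Tau, Epsilon, Theta; loses to Sigma — 3 pairwise wins.

3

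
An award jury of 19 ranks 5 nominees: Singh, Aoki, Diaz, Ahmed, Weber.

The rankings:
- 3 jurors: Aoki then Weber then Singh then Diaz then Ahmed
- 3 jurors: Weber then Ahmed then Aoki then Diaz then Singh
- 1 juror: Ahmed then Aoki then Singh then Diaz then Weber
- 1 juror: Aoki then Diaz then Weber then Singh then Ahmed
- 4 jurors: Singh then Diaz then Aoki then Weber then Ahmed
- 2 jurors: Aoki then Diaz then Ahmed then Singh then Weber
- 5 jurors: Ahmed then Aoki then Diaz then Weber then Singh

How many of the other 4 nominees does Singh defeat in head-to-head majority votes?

Singh against each rival (19 jurors):
Singh vs Aoki: Singh preferred on 4 ballots; Aoki wins 15–4.
Singh vs Diaz: Singh preferred on 3+1+4 = 8 ballots; Diaz wins 11–8.
Singh vs Ahmed: 3+1+4 = 8 for Singh, 11 for Ahmed — Ahmed by 11–8.
Singh–Weber: Weber 12–7.
Singh beats no one; loses to Aoki, Diaz, Ahmed, Weber — 0 pairwise wins.

0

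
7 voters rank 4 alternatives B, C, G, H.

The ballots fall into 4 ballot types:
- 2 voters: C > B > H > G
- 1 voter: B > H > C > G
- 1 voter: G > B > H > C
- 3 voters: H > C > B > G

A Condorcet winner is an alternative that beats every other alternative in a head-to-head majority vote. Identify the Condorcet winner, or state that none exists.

Check each pair by majority over 7 ballots:
B vs C: 2 to 5, C.
B vs G: 6 to 1, B.
B vs H: 4 to 3, B.
C vs G: 2+1+3 = 6 for C, 1 for G — C by 6–1.
C vs H: 2 for C, 5 for H — H by 5–2.
G vs H: G is ranked higher on 1 ballot, H on 6. H wins 6–1.
Every alternative loses at least once (B loses to C; C loses to H; G loses to B; H loses to B). The majority relation contains the cycle B beats H beats C beats B, so there is no Condorcet winner.

none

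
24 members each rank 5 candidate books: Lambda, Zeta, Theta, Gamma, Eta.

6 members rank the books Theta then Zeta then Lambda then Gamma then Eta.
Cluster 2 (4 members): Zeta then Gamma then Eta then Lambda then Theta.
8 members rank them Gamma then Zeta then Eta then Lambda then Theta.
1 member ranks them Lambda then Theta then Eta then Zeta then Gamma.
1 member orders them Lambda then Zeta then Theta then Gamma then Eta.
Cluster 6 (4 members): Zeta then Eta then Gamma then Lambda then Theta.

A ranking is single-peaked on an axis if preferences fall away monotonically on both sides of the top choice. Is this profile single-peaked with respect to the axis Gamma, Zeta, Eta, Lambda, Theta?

Axis positions: Gamma=1, Zeta=2, Eta=3, Lambda=4, Theta=5.
Cluster 1: ranking walks positions 5-2-4-1-3; Zeta is ranked above Lambda even though Lambda lies between Zeta and the peak Theta on the axis — preferences dip and rise again. Not single-peaked.
Cluster 2 (peak Zeta at position 2): ranking walks positions 2-1-3-4-5, expanding outward from the peak — single-peaked.
Cluster 3 (peak Gamma at position 1): ranking walks positions 1-2-3-4-5, expanding outward from the peak — single-peaked.
Cluster 4 (peak Lambda at position 4): ranking walks positions 4-5-3-2-1, expanding outward from the peak — single-peaked.
Cluster 5: ranking walks positions 4-2-5-1-3; Zeta is ranked above Eta even though Eta lies between Zeta and the peak Lambda on the axis — preferences dip and rise again. Not single-peaked.
Cluster 6 (peak Zeta at position 2): ranking walks positions 2-3-1-4-5, expanding outward from the peak — single-peaked.
Cluster 1 violates single-peakedness, so the profile is not single-peaked on this axis.

no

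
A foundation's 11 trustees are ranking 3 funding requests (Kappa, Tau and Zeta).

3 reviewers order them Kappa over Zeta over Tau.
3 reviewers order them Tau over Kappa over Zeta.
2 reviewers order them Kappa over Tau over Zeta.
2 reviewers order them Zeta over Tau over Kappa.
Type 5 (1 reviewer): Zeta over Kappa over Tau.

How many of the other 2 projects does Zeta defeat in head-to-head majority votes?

1

Zeta against each rival (11 reviewers):
Zeta–Kappa: Kappa 8–3.
Zeta vs Tau: 3+2+1 = 6 for Zeta, 5 for Tau — Zeta by 6–5.
Zeta beats Tau; loses to Kappa — 1 pairwise win.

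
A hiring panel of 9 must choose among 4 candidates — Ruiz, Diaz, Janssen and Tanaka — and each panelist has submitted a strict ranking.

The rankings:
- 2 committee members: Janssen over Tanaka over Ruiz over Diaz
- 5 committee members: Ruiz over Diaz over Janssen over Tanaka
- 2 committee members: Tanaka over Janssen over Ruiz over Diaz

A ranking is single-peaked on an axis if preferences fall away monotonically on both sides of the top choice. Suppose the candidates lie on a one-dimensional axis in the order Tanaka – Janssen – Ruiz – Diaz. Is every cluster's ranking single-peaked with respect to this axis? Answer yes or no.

yes

Axis positions: Tanaka=1, Janssen=2, Ruiz=3, Diaz=4.
Cluster 1 (peak Janssen at position 2): ranking walks positions 2-1-3-4, expanding outward from the peak — single-peaked.
Cluster 2 (peak Ruiz at position 3): ranking walks positions 3-4-2-1, expanding outward from the peak — single-peaked.
Cluster 3 (peak Tanaka at position 1): ranking walks positions 1-2-3-4, expanding outward from the peak — single-peaked.
Every ranking is single-peaked on this axis.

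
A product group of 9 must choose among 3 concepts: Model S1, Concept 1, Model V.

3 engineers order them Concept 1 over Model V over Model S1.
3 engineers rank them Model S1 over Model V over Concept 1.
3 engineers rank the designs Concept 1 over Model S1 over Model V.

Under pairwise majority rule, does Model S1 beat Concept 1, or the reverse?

Concept 1

Ballots ranking Model S1 above Concept 1: 3.
Ballots ranking Concept 1 above Model S1: 9 − 3 = 6.
Concept 1 wins the head-to-head 6–3.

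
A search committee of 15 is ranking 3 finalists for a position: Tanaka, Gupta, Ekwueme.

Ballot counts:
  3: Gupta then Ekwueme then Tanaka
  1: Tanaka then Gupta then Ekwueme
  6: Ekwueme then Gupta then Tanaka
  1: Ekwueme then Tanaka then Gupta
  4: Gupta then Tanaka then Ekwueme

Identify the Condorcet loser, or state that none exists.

Head-to-head results (15 committee members):
Tanaka vs Gupta: Gupta, 13–2.
Tanaka vs Ekwueme: 5 to 10, Ekwueme.
Gupta vs Ekwueme: Gupta preferred on 3+1+4 = 8 ballots; Gupta wins 8–7.
Tanaka is beaten in every head-to-head and is the Condorcet loser.

Tanaka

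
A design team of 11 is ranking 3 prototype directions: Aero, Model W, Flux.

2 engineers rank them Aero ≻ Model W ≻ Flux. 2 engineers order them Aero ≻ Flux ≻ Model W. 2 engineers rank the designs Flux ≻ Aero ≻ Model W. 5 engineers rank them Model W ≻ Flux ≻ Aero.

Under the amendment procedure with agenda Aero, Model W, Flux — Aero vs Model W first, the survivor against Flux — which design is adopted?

Round 1: Aero vs Model W — 6–5, Aero advances.
Round 2: Aero vs Flux — 4–7, Flux advances.
Flux survives the agenda.

Flux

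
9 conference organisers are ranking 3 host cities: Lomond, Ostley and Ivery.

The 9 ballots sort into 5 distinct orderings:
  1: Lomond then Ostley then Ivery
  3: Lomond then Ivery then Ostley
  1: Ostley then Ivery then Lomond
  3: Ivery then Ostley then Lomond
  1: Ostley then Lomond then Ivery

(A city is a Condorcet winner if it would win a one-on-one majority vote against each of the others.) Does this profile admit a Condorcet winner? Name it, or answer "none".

none

Head-to-head results (9 organisers):
Lomond vs Ostley: Lomond preferred on 1+3 = 4 ballots; Ostley wins 5–4.
Lomond vs Ivery: Lomond is ranked higher on 1+3+1 = 5 ballots, Ivery on 4. Lomond wins 5–4.
Ostley vs Ivery: Ivery, 6–3.
Each city drops at least one matchup (Lomond loses to Ostley; Ostley loses to Ivery; Ivery loses to Lomond); the cycle Lomond > Ivery > Ostley > Lomond rules out a Condorcet winner.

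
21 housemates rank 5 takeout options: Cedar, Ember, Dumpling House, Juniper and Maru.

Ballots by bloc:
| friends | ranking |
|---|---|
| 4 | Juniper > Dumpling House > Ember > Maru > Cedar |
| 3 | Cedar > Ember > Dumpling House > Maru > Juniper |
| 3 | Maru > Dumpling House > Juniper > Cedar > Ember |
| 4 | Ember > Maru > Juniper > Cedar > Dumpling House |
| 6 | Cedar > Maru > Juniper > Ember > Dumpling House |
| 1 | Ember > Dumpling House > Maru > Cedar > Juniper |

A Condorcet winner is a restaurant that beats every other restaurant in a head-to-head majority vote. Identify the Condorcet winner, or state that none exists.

none

Pairwise majorities:
Cedar vs Ember: 3+3+6 = 12 for Cedar, 9 for Ember — Cedar by 12–9.
Cedar vs Dumpling House: 3+4+6 = 13 for Cedar, 8 for Dumpling House — Cedar by 13–8.
Cedar vs Juniper: Cedar preferred on 3+6+1 = 10 ballots; Juniper wins 11–10.
Cedar vs Maru: Cedar preferred on 3+6 = 9 ballots; Maru wins 12–9.
Ember vs Dumpling House: Ember is ranked higher on 3+4+6+1 = 14 ballots, Dumpling House on 7. Ember wins 14–7.
Ember vs Juniper: Ember is ranked higher on 3+4+1 = 8 ballots, Juniper on 13. Juniper wins 13–8.
Ember vs Maru: Ember preferred on 4+3+4+1 = 12 ballots; Ember wins 12–9.
Dumpling House vs Juniper: 3+3+1 = 7 for Dumpling House, 14 for Juniper — Juniper by 14–7.
Dumpling House vs Maru: Dumpling House preferred on 4+3+1 = 8 ballots; Maru wins 13–8.
Juniper vs Maru: 4 for Juniper, 17 for Maru — Maru by 17–4.
No restaurant is unbeaten: Cedar loses to Juniper; Ember loses to Cedar; Dumpling House loses to Cedar; Juniper loses to Maru; Maru loses to Ember. In particular Cedar beats Ember beats Maru beats Cedar is a majority cycle — no Condorcet winner exists.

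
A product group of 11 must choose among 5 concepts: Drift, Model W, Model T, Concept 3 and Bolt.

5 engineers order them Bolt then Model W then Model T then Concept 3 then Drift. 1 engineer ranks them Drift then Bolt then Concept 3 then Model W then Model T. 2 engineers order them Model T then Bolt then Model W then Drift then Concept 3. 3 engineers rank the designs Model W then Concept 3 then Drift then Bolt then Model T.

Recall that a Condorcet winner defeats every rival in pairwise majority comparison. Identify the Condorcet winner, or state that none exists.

Bolt

Pairwise majorities:
Drift vs Model W: Model W wins 10–1.
Drift vs Model T: Model T wins 7–4.
Drift vs Concept 3: 3 to 8, Concept 3.
Drift vs Bolt: 4 to 7, Bolt.
Model W vs Model T: 9 to 2, Model W.
Model W vs Concept 3: 5+2+3 = 10 for Model W, 1 for Concept 3 — Model W by 10–1.
Model W vs Bolt: 3 for Model W, 8 for Bolt — Bolt by 8–3.
Model T vs Concept 3: Model T wins 7–4.
Model T–Bolt: Bolt 9–2.
Concept 3 vs Bolt: Concept 3 preferred on 3 ballots; Bolt wins 8–3.
Bolt wins every pairwise contest, so Bolt is the Condorcet winner.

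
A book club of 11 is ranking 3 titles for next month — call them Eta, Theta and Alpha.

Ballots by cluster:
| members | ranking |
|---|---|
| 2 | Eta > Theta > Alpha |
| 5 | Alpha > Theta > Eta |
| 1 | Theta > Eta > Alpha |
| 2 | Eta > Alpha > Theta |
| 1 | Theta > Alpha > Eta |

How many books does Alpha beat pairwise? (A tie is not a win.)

2

Alpha against each rival (11 members):
Alpha vs Eta: 5+1 = 6 for Alpha, 5 for Eta — Alpha by 6–5.
Alpha vs Theta: 7 to 4, Alpha.
Alpha beats Eta, Theta — 2 pairwise wins.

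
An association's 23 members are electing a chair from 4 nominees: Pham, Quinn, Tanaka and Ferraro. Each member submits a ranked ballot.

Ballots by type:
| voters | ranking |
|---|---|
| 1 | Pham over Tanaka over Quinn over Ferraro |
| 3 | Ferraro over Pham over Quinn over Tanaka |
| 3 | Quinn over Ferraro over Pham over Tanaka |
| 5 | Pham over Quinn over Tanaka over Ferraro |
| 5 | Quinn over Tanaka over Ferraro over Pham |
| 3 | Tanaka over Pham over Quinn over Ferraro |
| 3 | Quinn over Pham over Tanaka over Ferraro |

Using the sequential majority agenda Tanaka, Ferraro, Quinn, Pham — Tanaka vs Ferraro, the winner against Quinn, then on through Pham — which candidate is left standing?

Round 1: Tanaka vs Ferraro — 17–6, Tanaka advances.
Round 2: Tanaka vs Quinn — 4–19, Quinn advances.
Round 3: Quinn vs Pham — 11–12, Pham advances.
Pham survives the agenda.

Pham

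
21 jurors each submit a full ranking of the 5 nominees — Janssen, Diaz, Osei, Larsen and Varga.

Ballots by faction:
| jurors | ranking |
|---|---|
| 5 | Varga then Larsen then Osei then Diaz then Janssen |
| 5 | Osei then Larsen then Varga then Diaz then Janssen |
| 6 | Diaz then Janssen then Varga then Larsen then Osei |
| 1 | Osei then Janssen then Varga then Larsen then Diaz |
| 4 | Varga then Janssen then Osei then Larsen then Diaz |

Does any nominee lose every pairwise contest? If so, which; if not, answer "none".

none

Pairwise majorities:
Janssen vs Diaz: Janssen preferred on 1+4 = 5 ballots; Diaz wins 16–5.
Janssen vs Osei: Osei, 11–10.
Janssen vs Larsen: 11 to 10, Janssen.
Janssen vs Varga: Varga wins 14–7.
Diaz vs Osei: Osei, 15–6.
Diaz vs Larsen: Diaz is ranked higher on 6 ballots, Larsen on 15. Larsen wins 15–6.
Diaz vs Varga: Diaz is ranked higher on 6 ballots, Varga on 15. Varga wins 15–6.
Osei–Larsen: Larsen 11–10.
Osei vs Varga: 5+1 = 6 for Osei, 15 for Varga — Varga by 15–6.
Larsen vs Varga: Varga wins 16–5.
Each nominee has at least one pairwise win (Janssen beats Larsen; Diaz beats Janssen; Osei beats Janssen; Larsen beats Diaz; Varga beats Janssen) — no Condorcet loser.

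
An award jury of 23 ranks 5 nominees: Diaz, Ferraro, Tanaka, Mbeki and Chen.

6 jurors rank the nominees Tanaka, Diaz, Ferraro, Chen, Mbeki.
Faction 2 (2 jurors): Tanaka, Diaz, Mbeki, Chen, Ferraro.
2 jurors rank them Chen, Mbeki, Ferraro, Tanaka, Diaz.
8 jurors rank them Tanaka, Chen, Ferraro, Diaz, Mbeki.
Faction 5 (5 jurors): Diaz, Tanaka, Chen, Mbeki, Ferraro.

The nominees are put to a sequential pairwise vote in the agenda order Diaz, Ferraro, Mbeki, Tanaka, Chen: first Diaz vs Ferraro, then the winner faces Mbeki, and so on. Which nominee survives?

Tanaka

Round 1: Diaz vs Ferraro — 13–10, Diaz advances.
Round 2: Diaz vs Mbeki — 21–2, Diaz advances.
Round 3: Diaz vs Tanaka — 5–18, Tanaka advances.
Round 4: Tanaka vs Chen — 21–2, Tanaka advances.
Tanaka survives the agenda.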